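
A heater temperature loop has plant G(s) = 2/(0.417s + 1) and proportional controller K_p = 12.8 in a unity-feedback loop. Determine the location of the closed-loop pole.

Closed loop: T(s) = K_p·G/(1+K_p·G) = 25.6/(0.417s + 1 + 25.6), with pole at s = −(1 + 25.6)/0.417 = −63.79.

s = -63.79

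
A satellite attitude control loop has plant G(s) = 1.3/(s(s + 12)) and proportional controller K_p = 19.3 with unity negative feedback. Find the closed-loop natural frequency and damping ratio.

1 + K_p·G(s) = 0 gives s² + 12s + 25.09 = 0.
Matching s² + 2ζω_n s + ω_n²: ω_n = √25.09 = 5.009 rad/s and 2ζω_n = 12, so ζ = 12/(2·5.009) = 1.2.

ω_n = 5.01 rad/s, ζ = 1.2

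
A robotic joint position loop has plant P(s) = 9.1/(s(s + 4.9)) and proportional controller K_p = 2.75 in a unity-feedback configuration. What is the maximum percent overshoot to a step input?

17.1%

Closed-loop characteristic equation: s² + 4.9s + 25.02 = 0, so ω_n = 5.002 rad/s and ζ = 4.9/(2·5.002) = 0.4898.
%OS = 100·exp(−πζ/√(1−ζ²)) = 100·exp(−π·0.4898/√0.7601) = 17.1%.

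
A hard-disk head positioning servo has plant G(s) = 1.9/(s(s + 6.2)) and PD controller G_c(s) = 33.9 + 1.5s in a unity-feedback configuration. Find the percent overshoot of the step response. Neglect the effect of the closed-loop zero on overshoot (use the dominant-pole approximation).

Forward path: (33.9 + 1.5s)·1.9/(s(s+6.2)). The closed-loop characteristic equation is s² + (6.2 + 1.9·1.5)s + 1.9·33.9 = 0.
That is s² + 9.05s + 64.41 = 0, so ω_n = 8.026 rad/s and ζ = 9.05/(2·8.026) = 0.5638.
%OS = 100·exp(−πζ/√(1−ζ²)) = 11.7%.

11.7%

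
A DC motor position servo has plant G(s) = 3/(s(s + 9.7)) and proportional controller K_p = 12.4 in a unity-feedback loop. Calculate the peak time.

T_p = 0.849 s

The closed-loop denominator s² + 9.7s + 37.2 gives ω_n = √37.2 = 6.099 and ζ = 9.7/(2ω_n) = 0.7952.
Damped frequency ω_d = ω_n√(1−ζ²) = 3.698 rad/s, so peak time T_p = π/ω_d = 0.849 s.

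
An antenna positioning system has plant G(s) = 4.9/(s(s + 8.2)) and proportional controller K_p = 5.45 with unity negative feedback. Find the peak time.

Closed-loop characteristic equation: s² + 8.2s + 26.71 = 0, so ω_n = 5.168 rad/s and ζ = 8.2/(2·5.168) = 0.7934.
Damped frequency ω_d = ω_n√(1−ζ²) = 3.146 rad/s, so peak time T_p = π/ω_d = 0.999 s.

T_p = 0.999 s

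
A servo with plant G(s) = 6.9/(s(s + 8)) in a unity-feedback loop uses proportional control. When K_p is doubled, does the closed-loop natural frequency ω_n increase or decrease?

increase

ω_n = √(6.9·K_p), which grows with K_p.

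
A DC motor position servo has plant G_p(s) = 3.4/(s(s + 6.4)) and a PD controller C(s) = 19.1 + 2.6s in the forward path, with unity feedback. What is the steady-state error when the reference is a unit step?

The open loop C(s)G_p(s) has a pole at the origin (type 1), so the static position error constant is infinite and e_ss = 1/(1+∞) = 0.

0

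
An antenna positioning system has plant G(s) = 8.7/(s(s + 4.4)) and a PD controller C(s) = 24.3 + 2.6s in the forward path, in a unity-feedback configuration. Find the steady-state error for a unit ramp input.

0.0208

The loop has one pole at the origin (type 1). Velocity error constant K_v = lim_{s→0} s·C(s)G(s) = 24.3·8.7/4.4 = 48.05.
Steady-state error to a unit ramp: e_ss = 1/K_v = 0.0208.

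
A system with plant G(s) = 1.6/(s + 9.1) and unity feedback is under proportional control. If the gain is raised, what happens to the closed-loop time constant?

decrease

Closed-loop pole is at s = −(9.1+K_p·1.6); larger K_p moves it further left, so τ = 1/(9.1+K_p·1.6) decreases.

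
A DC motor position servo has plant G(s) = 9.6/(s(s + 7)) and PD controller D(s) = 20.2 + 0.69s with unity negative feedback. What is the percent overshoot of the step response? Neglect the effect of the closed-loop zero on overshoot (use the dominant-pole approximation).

17.2%

Forward path: (20.2 + 0.69s)·9.6/(s(s+7)). The closed-loop characteristic equation is s² + (7 + 9.6·0.69)s + 9.6·20.2 = 0.
That is s² + 13.62s + 193.9 = 0, so ω_n = 13.93 rad/s and ζ = 13.62/(2·13.93) = 0.4892.
%OS = 100·exp(−πζ/√(1−ζ²)) = 17.2%.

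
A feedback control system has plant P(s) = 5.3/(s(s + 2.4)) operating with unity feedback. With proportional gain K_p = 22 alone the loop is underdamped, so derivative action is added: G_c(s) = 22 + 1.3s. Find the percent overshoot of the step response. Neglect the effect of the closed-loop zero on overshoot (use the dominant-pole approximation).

Forward path: (22 + 1.3s)·5.3/(s(s+2.4)). The closed-loop characteristic equation is s² + (2.4 + 5.3·1.3)s + 5.3·22 = 0.
That is s² + 9.29s + 116.6 = 0, so ω_n = 10.8 rad/s and ζ = 9.29/(2·10.8) = 0.4302.
%OS = 100·exp(−πζ/√(1−ζ²)) = 22.4%.

22.4%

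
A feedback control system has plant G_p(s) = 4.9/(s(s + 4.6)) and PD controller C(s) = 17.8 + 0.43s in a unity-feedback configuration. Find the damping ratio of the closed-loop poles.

Forward path: (17.8 + 0.43s)·4.9/(s(s+4.6)). The closed-loop characteristic equation is s² + (4.6 + 4.9·0.43)s + 4.9·17.8 = 0.
That is s² + 6.707s + 87.22 = 0, so ω_n = 9.339 rad/s and ζ = 6.707/(2·9.339) = 0.3591.

ζ = 0.359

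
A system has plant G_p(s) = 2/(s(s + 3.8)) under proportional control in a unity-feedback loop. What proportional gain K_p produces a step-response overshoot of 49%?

From %OS = 100·exp(−πζ/√(1−ζ²)) = 49%, ζ = −ln(0.49)/√(π²+ln²(0.49)) = 0.2214.
Characteristic equation s² + 3.8s + 2K_p = 0 gives ζ = 3.8/(2√(2K_p)).
Setting ζ = 0.2214: √(2K_p) = 3.8/(2·0.2214) = 8.581, so K_p = 73.63/2 = 36.8.

K_p = 36.8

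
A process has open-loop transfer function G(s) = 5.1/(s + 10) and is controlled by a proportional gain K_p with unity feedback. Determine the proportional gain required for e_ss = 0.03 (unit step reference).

The loop is type 0, so e_ss(step) = 1/(1 + K_pos) with K_pos = K_p·G(0).
G(0) = 0.51. Require 1/(1 + K_p·0.51) = 0.03, so 1 + 0.51·K_p = 33.33.
K_p = (33.33 − 1)/0.51 = 63.4.

K_p = 63.4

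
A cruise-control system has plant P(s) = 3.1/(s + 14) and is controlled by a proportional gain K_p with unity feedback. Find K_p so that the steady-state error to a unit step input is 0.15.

The loop is type 0, so e_ss(step) = 1/(1 + K_pos) with K_pos = K_p·P(0).
P(0) = 0.2214. Require 1/(1 + K_p·0.2214) = 0.15, so 1 + 0.2214·K_p = 6.667.
K_p = (6.667 − 1)/0.2214 = 25.6.

K_p = 25.6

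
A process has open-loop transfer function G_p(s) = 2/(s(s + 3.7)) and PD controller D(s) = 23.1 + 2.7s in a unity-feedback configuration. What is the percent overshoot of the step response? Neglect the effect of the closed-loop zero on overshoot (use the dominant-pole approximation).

5.9%

Forward path: (23.1 + 2.7s)·2/(s(s+3.7)). The closed-loop characteristic equation is s² + (3.7 + 2·2.7)s + 2·23.1 = 0.
That is s² + 9.1s + 46.2 = 0, so ω_n = 6.797 rad/s and ζ = 9.1/(2·6.797) = 0.6694.
%OS = 100·exp(−πζ/√(1−ζ²)) = 5.9%.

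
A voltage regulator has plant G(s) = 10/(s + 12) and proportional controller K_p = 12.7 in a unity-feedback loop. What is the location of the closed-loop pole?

Closed-loop transfer function: T(s) = K_p·G(s)/(1 + K_p·G(s)) = 127/(s + 12 + 127) = 127/(s + 139).
The closed-loop pole is at s = −139.

s = -139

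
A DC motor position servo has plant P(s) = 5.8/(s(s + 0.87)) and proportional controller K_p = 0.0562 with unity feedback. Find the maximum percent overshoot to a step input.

2.48%

The closed-loop denominator s² + 0.87s + 0.326 gives ω_n = √0.326 = 0.5709 and ζ = 0.87/(2ω_n) = 0.7619.
%OS = 100·exp(−πζ/√(1−ζ²)) = 100·exp(−π·0.7619/√0.4195) = 2.48%.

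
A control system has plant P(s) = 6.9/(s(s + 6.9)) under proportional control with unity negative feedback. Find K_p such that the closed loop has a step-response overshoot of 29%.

K_p = 12.8

From %OS = 100·exp(−πζ/√(1−ζ²)) = 29%, ζ = −ln(0.29)/√(π²+ln²(0.29)) = 0.3666.
Characteristic equation s² + 6.9s + 6.9K_p = 0 gives ζ = 6.9/(2√(6.9K_p)).
Setting ζ = 0.3666: √(6.9K_p) = 6.9/(2·0.3666) = 9.411, so K_p = 88.57/6.9 = 12.8.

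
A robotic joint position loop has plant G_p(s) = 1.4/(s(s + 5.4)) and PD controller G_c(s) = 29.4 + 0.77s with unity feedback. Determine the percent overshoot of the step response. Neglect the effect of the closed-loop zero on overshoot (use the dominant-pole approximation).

15.9%

Forward path: (29.4 + 0.77s)·1.4/(s(s+5.4)). The closed-loop characteristic equation is s² + (5.4 + 1.4·0.77)s + 1.4·29.4 = 0.
That is s² + 6.478s + 41.16 = 0, so ω_n = 6.416 rad/s and ζ = 6.478/(2·6.416) = 0.5049.
%OS = 100·exp(−πζ/√(1−ζ²)) = 15.9%.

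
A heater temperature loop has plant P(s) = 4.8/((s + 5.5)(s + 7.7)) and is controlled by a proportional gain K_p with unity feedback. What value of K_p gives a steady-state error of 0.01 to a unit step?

K_p = 873

For a type-0 loop with proportional control, e_ss = 1/(1 + K_p·P(0)).
P(0) = 0.1133. Require 1/(1 + K_p·0.1133) = 0.01, so 1 + 0.1133·K_p = 100.
K_p = (100 − 1)/0.1133 = 873.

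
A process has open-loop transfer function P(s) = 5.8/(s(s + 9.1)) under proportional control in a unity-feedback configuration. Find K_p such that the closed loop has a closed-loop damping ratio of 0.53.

Closed-loop characteristic equation: s² + 9.1s + K_p·5.8 = 0.
So ω_n = √(5.8K_p) and 2ζω_n = 9.1, giving ζ = 9.1/(2√(5.8K_p)).
Setting ζ = 0.53: √(5.8K_p) = 9.1/(2·0.53) = 8.585, so K_p = 73.7/5.8 = 12.7.

K_p = 12.7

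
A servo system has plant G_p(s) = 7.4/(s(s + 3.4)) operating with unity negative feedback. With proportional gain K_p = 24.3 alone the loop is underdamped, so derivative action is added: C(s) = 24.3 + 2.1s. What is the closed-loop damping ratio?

ζ = 0.706

Forward path: (24.3 + 2.1s)·7.4/(s(s+3.4)). The closed-loop characteristic equation is s² + (3.4 + 7.4·2.1)s + 7.4·24.3 = 0.
That is s² + 18.94s + 179.8 = 0, so ω_n = 13.41 rad/s and ζ = 18.94/(2·13.41) = 0.7062.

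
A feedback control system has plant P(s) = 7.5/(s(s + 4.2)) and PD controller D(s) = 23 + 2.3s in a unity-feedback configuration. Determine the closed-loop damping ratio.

ζ = 0.817

Forward path: (23 + 2.3s)·7.5/(s(s+4.2)). The closed-loop characteristic equation is s² + (4.2 + 7.5·2.3)s + 7.5·23 = 0.
That is s² + 21.45s + 172.5 = 0, so ω_n = 13.13 rad/s and ζ = 21.45/(2·13.13) = 0.8166.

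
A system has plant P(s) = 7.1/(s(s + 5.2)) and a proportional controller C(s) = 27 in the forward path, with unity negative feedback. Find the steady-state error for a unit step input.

0

The open loop C(s)P(s) has a pole at the origin (type 1), so the static position error constant is infinite and e_ss = 1/(1+∞) = 0.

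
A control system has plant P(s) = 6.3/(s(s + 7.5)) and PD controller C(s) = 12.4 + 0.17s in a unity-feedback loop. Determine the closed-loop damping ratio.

ζ = 0.485

Forward path: (12.4 + 0.17s)·6.3/(s(s+7.5)). The closed-loop characteristic equation is s² + (7.5 + 6.3·0.17)s + 6.3·12.4 = 0.
That is s² + 8.571s + 78.12 = 0, so ω_n = 8.839 rad/s and ζ = 8.571/(2·8.839) = 0.4849.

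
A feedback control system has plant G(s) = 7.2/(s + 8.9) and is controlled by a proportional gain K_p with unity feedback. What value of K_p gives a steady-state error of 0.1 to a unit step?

The loop is type 0, so e_ss(step) = 1/(1 + K_pos) with K_pos = K_p·G(0).
G(0) = 0.809. Require 1/(1 + K_p·0.809) = 0.1, so 1 + 0.809·K_p = 10.
K_p = (10 − 1)/0.809 = 11.1.

K_p = 11.1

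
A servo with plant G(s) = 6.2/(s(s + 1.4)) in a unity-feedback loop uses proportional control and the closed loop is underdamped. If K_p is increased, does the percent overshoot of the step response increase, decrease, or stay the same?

increase

Characteristic equation s² + 1.4s + K_p·6.2 = 0: raising K_p raises ω_n while 2ζω_n = 1.4 is fixed, so ζ falls and overshoot grows.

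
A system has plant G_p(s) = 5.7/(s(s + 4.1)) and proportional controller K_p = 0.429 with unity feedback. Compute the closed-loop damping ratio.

1 + K_p·G_p(s) = 0 gives s² + 4.1s + 2.445 = 0.
So ω_n² = 2.445 ⇒ ω_n = 1.564 rad/s, and ζ = 4.1/(2ω_n) = 1.31.

ζ = 1.31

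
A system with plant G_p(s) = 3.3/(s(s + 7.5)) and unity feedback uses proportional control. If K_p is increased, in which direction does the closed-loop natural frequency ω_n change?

increase

ω_n = √(3.3·K_p), which grows with K_p.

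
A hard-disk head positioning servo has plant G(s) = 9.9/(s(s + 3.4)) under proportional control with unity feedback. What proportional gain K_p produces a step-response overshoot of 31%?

From %OS = 100·exp(−πζ/√(1−ζ²)) = 31%, ζ = −ln(0.31)/√(π²+ln²(0.31)) = 0.3493.
Characteristic equation s² + 3.4s + 9.9K_p = 0 gives ζ = 3.4/(2√(9.9K_p)).
Setting ζ = 0.3493: √(9.9K_p) = 3.4/(2·0.3493) = 4.867, so K_p = 23.68/9.9 = 2.39.

K_p = 2.39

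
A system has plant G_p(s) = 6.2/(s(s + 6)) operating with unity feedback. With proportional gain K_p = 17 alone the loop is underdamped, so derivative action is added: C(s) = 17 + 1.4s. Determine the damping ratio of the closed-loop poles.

Forward path: (17 + 1.4s)·6.2/(s(s+6)). The closed-loop characteristic equation is s² + (6 + 6.2·1.4)s + 6.2·17 = 0.
That is s² + 14.68s + 105.4 = 0, so ω_n = 10.27 rad/s and ζ = 14.68/(2·10.27) = 0.715.

ζ = 0.715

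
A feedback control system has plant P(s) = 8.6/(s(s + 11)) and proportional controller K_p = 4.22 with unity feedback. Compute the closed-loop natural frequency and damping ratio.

With unity feedback the closed-loop characteristic equation is s² + 11s + 4.22·8.6 = s² + 11s + 36.29 = 0.
Matching s² + 2ζω_n s + ω_n²: ω_n = √36.29 = 6.024 rad/s and 2ζω_n = 11, so ζ = 11/(2·6.024) = 0.913.

ω_n = 6.02 rad/s, ζ = 0.913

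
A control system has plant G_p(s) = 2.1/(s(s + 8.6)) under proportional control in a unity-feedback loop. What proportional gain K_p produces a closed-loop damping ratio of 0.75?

K_p = 15.7

Closed-loop characteristic equation: s² + 8.6s + K_p·2.1 = 0.
So ω_n = √(2.1K_p) and 2ζω_n = 8.6, giving ζ = 8.6/(2√(2.1K_p)).
Setting ζ = 0.75: √(2.1K_p) = 8.6/(2·0.75) = 5.733, so K_p = 32.87/2.1 = 15.7.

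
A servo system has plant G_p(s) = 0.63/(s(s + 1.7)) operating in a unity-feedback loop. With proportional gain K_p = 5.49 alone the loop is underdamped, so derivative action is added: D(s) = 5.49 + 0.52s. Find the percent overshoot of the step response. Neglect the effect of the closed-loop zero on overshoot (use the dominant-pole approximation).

13%

Forward path: (5.49 + 0.52s)·0.63/(s(s+1.7)). The closed-loop characteristic equation is s² + (1.7 + 0.63·0.52)s + 0.63·5.49 = 0.
That is s² + 2.028s + 3.459 = 0, so ω_n = 1.86 rad/s and ζ = 2.028/(2·1.86) = 0.5451.
%OS = 100·exp(−πζ/√(1−ζ²)) = 13%.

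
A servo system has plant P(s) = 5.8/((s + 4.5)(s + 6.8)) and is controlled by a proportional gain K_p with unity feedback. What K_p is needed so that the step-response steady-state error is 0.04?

For a type-0 loop with proportional control, e_ss = 1/(1 + K_p·P(0)).
P(0) = 0.1895. Require 1/(1 + K_p·0.1895) = 0.04, so 1 + 0.1895·K_p = 25.
K_p = (25 − 1)/0.1895 = 127.

K_p = 127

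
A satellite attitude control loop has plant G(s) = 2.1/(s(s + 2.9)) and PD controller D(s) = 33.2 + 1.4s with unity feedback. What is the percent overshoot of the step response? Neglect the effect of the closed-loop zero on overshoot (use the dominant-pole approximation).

31%

Forward path: (33.2 + 1.4s)·2.1/(s(s+2.9)). The closed-loop characteristic equation is s² + (2.9 + 2.1·1.4)s + 2.1·33.2 = 0.
That is s² + 5.84s + 69.72 = 0, so ω_n = 8.35 rad/s and ζ = 5.84/(2·8.35) = 0.3497.
%OS = 100·exp(−πζ/√(1−ζ²)) = 31%.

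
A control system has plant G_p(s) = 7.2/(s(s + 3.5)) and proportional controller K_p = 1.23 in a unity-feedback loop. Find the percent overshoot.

From 1 + K_pG_p(s) = 0: s² + 3.5s + 8.856 = 0 ⇒ ω_n = 2.976, ζ = 0.5881.
%OS = 100·exp(−πζ/√(1−ζ²)) = 100·exp(−π·0.5881/√0.6542) = 10.2%.

10.2%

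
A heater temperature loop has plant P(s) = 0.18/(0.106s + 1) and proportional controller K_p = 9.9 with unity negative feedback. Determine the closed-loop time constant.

τ = 0.0381 s

Closed loop: T(s) = K_p·P/(1+K_p·P) = 1.782/(0.106s + 1 + 1.782), with pole at s = −(1 + 1.782)/0.106 = −26.25.
Closed-loop time constant τ = 1/26.25 = 0.0381 s.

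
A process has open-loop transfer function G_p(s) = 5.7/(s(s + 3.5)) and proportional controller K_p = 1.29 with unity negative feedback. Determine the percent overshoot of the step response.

Closed-loop characteristic equation: s² + 3.5s + 7.353 = 0, so ω_n = 2.712 rad/s and ζ = 3.5/(2·2.712) = 0.6454.
%OS = 100·exp(−πζ/√(1−ζ²)) = 100·exp(−π·0.6454/√0.5835) = 7.04%.

7.04%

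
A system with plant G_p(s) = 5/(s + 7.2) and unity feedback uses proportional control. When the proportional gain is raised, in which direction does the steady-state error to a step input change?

e_ss = 1/(1 + K_p·G_p(0)); a larger K_p raises the denominator, so e_ss decreases.

decrease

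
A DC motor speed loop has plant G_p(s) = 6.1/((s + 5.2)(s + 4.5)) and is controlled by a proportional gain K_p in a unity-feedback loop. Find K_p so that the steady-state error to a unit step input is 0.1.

K_p = 34.5

For a type-0 loop with proportional control, e_ss = 1/(1 + K_p·G_p(0)).
G_p(0) = 0.2607. Require 1/(1 + K_p·0.2607) = 0.1, so 1 + 0.2607·K_p = 10.
K_p = (10 − 1)/0.2607 = 34.5.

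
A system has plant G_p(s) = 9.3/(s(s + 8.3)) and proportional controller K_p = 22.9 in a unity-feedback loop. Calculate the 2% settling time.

Closed-loop characteristic equation: s² + 8.3s + 213 = 0, so ω_n = 14.59 rad/s and ζ = 8.3/(2·14.59) = 0.2844.
2% settling time T_s ≈ 4/(ζω_n) = 4/4.15 = 0.964 s.

T_s ≈ 0.964 s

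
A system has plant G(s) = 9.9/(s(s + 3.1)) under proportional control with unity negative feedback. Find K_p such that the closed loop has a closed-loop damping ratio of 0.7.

Closed-loop characteristic equation: s² + 3.1s + K_p·9.9 = 0.
So ω_n = √(9.9K_p) and 2ζω_n = 3.1, giving ζ = 3.1/(2√(9.9K_p)).
Setting ζ = 0.7: √(9.9K_p) = 3.1/(2·0.7) = 2.214, so K_p = 4.903/9.9 = 0.495.

K_p = 0.495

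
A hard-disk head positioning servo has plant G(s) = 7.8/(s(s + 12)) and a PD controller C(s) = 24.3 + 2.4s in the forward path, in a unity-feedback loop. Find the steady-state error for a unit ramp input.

0.0633

The loop has one pole at the origin (type 1). Velocity error constant K_v = lim_{s→0} s·C(s)G(s) = 24.3·7.8/12 = 15.79.
Steady-state error to a unit ramp: e_ss = 1/K_v = 0.0633.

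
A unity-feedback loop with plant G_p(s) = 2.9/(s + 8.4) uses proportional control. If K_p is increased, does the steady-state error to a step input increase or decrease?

The position error constant K_pos = K_p·G_p(0) grows with K_p, and e_ss = 1/(1+K_pos) falls.

decrease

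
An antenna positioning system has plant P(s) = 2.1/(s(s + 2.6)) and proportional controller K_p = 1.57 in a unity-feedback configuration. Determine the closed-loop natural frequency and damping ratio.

The closed-loop denominator is s(s+2.6) + 1.57·2.1 = s² + 2.6s + 3.297.
Matching s² + 2ζω_n s + ω_n²: ω_n = √3.297 = 1.816 rad/s and 2ζω_n = 2.6, so ζ = 2.6/(2·1.816) = 0.716.

ω_n = 1.82 rad/s, ζ = 0.716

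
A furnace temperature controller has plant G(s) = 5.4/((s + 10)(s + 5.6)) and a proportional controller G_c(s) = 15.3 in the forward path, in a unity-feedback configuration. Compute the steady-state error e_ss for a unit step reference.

The loop is type 0. Static position error constant K_pos = G_c(0)·G(0) = 15.3·0.09643 = 1.475.
Steady-state error to a unit step: e_ss = 1/(1+K_pos) = 1/2.475 = 0.404.

0.404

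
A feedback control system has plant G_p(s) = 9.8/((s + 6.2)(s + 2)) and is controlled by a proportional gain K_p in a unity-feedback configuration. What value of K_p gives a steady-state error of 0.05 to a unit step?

K_p = 24

The loop is type 0, so e_ss(step) = 1/(1 + K_pos) with K_pos = K_p·G_p(0).
G_p(0) = 0.7903. Require 1/(1 + K_p·0.7903) = 0.05, so 1 + 0.7903·K_p = 20.
K_p = (20 − 1)/0.7903 = 24.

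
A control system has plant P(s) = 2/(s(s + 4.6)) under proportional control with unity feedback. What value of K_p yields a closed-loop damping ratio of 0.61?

K_p = 7.11

Closed-loop characteristic equation: s² + 4.6s + K_p·2 = 0.
So ω_n = √(2K_p) and 2ζω_n = 4.6, giving ζ = 4.6/(2√(2K_p)).
Setting ζ = 0.61: √(2K_p) = 4.6/(2·0.61) = 3.77, so K_p = 14.22/2 = 7.11.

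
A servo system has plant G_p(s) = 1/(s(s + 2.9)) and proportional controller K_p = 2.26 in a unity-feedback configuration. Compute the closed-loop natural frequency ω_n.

ω_n = 1.5 rad/s

With unity feedback the closed-loop characteristic equation is s² + 2.9s + 2.26·1 = s² + 2.9s + 2.26 = 0.
Matching s² + 2ζω_n s + ω_n²: ω_n = √2.26 = 1.503 rad/s and 2ζω_n = 2.9, so ζ = 2.9/(2·1.503) = 0.965.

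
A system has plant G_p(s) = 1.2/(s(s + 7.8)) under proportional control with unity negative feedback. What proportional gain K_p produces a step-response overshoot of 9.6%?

K_p = 35.5

From %OS = 100·exp(−πζ/√(1−ζ²)) = 9.6%, ζ = −ln(0.096)/√(π²+ln²(0.096)) = 0.5979.
Characteristic equation s² + 7.8s + 1.2K_p = 0 gives ζ = 7.8/(2√(1.2K_p)).
Setting ζ = 0.5979: √(1.2K_p) = 7.8/(2·0.5979) = 6.523, so K_p = 42.55/1.2 = 35.5.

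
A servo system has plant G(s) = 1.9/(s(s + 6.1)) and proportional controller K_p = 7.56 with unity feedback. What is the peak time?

T_p = 1.4 s

Closed-loop characteristic equation: s² + 6.1s + 14.36 = 0, so ω_n = 3.79 rad/s and ζ = 6.1/(2·3.79) = 0.8048.
Damped frequency ω_d = ω_n√(1−ζ²) = 2.25 rad/s, so peak time T_p = π/ω_d = 1.4 s.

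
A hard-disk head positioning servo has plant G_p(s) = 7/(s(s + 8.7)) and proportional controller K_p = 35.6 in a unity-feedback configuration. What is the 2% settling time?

Closed-loop characteristic equation: s² + 8.7s + 249.2 = 0, so ω_n = 15.79 rad/s and ζ = 8.7/(2·15.79) = 0.2756.
2% settling time T_s ≈ 4/(ζω_n) = 4/4.35 = 0.92 s.

T_s ≈ 0.92 s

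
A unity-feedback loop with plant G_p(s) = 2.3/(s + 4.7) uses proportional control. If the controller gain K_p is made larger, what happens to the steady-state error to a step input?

The position error constant K_pos = K_p·G_p(0) grows with K_p, and e_ss = 1/(1+K_pos) falls.

decrease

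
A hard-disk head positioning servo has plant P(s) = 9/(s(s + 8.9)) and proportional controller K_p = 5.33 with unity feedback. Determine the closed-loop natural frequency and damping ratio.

ω_n = 6.93 rad/s, ζ = 0.643

1 + K_p·P(s) = 0 gives s² + 8.9s + 47.97 = 0.
Matching s² + 2ζω_n s + ω_n²: ω_n = √47.97 = 6.926 rad/s and 2ζω_n = 8.9, so ζ = 8.9/(2·6.926) = 0.643.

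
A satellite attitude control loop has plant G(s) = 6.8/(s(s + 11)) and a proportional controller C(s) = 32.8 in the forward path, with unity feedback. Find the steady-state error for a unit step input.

0

The open loop C(s)G(s) has a pole at the origin (type 1), so the static position error constant is infinite and e_ss = 1/(1+∞) = 0.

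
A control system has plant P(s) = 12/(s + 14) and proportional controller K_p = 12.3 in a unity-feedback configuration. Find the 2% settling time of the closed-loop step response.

Closed-loop transfer function: T(s) = K_p·P(s)/(1 + K_p·P(s)) = 147.6/(s + 14 + 147.6) = 147.6/(s + 161.6).
Time constant τ = 1/161.6 = 0.006188 s, so the 2% settling time is about 4τ = 0.0248 s.

T_s ≈ 0.0248 s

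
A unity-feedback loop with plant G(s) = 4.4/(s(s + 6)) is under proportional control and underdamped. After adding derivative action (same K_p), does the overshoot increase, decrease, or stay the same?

decrease

With PD the characteristic equation becomes s² + (a + K·K_d)s + K·K_p = 0; the damping term grows, ζ rises, overshoot falls.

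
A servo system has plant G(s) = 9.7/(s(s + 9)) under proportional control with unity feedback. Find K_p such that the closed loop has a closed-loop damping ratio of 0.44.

K_p = 10.8

Closed-loop characteristic equation: s² + 9s + K_p·9.7 = 0.
So ω_n = √(9.7K_p) and 2ζω_n = 9, giving ζ = 9/(2√(9.7K_p)).
Setting ζ = 0.44: √(9.7K_p) = 9/(2·0.44) = 10.23, so K_p = 104.6/9.7 = 10.8.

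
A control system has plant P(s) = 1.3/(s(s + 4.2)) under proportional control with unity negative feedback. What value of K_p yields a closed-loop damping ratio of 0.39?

Closed-loop characteristic equation: s² + 4.2s + K_p·1.3 = 0.
So ω_n = √(1.3K_p) and 2ζω_n = 4.2, giving ζ = 4.2/(2√(1.3K_p)).
Setting ζ = 0.39: √(1.3K_p) = 4.2/(2·0.39) = 5.385, so K_p = 28.99/1.3 = 22.3.

K_p = 22.3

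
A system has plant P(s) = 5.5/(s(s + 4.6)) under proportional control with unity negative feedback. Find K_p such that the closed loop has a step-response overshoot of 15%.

From %OS = 100·exp(−πζ/√(1−ζ²)) = 15%, ζ = −ln(0.15)/√(π²+ln²(0.15)) = 0.5169.
Characteristic equation s² + 4.6s + 5.5K_p = 0 gives ζ = 4.6/(2√(5.5K_p)).
Setting ζ = 0.5169: √(5.5K_p) = 4.6/(2·0.5169) = 4.449, so K_p = 19.8/5.5 = 3.6.

K_p = 3.6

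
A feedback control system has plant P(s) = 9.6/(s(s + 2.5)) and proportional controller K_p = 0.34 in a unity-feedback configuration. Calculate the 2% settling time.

T_s ≈ 3.2 s

Closed-loop characteristic equation: s² + 2.5s + 3.264 = 0, so ω_n = 1.807 rad/s and ζ = 2.5/(2·1.807) = 0.6919.
2% settling time T_s ≈ 4/(ζω_n) = 4/1.25 = 3.2 s.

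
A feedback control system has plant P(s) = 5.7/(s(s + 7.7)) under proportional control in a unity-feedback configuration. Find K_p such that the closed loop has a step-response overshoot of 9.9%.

From %OS = 100·exp(−πζ/√(1−ζ²)) = 9.9%, ζ = −ln(0.099)/√(π²+ln²(0.099)) = 0.5928.
Characteristic equation s² + 7.7s + 5.7K_p = 0 gives ζ = 7.7/(2√(5.7K_p)).
Setting ζ = 0.5928: √(5.7K_p) = 7.7/(2·0.5928) = 6.494, so K_p = 42.18/5.7 = 7.4.

K_p = 7.4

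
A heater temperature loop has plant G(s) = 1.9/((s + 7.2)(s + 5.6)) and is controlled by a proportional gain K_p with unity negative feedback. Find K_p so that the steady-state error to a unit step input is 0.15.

For a type-0 loop with proportional control, e_ss = 1/(1 + K_p·G(0)).
G(0) = 0.04712. Require 1/(1 + K_p·0.04712) = 0.15, so 1 + 0.04712·K_p = 6.667.
K_p = (6.667 − 1)/0.04712 = 120.

K_p = 120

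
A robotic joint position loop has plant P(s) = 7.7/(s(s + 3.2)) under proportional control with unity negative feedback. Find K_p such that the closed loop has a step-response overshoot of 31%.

K_p = 2.72

From %OS = 100·exp(−πζ/√(1−ζ²)) = 31%, ζ = −ln(0.31)/√(π²+ln²(0.31)) = 0.3493.
Characteristic equation s² + 3.2s + 7.7K_p = 0 gives ζ = 3.2/(2√(7.7K_p)).
Setting ζ = 0.3493: √(7.7K_p) = 3.2/(2·0.3493) = 4.58, so K_p = 20.98/7.7 = 2.72.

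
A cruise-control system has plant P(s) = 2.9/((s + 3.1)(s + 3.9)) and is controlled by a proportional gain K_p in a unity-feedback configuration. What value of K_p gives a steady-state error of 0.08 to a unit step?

K_p = 47.9

Steady-state error for a unit step on this type-0 loop is 1/(1 + K_p·P(0)).
P(0) = 0.2399. Require 1/(1 + K_p·0.2399) = 0.08, so 1 + 0.2399·K_p = 12.5.
K_p = (12.5 − 1)/0.2399 = 47.9.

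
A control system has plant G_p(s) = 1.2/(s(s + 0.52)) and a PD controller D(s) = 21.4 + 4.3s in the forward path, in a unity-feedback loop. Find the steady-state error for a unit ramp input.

0.0202

The loop has one pole at the origin (type 1). Velocity error constant K_v = lim_{s→0} s·D(s)G_p(s) = 21.4·1.2/0.52 = 49.38.
Steady-state error to a unit ramp: e_ss = 1/K_v = 0.0202.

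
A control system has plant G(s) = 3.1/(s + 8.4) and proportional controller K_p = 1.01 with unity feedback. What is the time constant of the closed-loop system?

τ = 0.0867 s

Closed-loop transfer function: T(s) = K_p·G(s)/(1 + K_p·G(s)) = 3.131/(s + 8.4 + 3.131) = 3.131/(s + 11.53).
Time constant τ = 1/11.53 = 0.0867 s.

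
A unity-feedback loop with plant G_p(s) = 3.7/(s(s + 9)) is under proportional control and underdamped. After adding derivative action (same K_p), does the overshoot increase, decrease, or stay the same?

The derivative term adds K·K_d to the s-coefficient of the characteristic equation, raising 2ζω_n while ω_n is unchanged; ζ increases, so overshoot decreases.

decrease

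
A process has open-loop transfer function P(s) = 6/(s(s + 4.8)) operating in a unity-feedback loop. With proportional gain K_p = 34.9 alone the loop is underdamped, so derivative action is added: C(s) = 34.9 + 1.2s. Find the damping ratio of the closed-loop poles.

ζ = 0.415

Forward path: (34.9 + 1.2s)·6/(s(s+4.8)). The closed-loop characteristic equation is s² + (4.8 + 6·1.2)s + 6·34.9 = 0.
That is s² + 12s + 209.4 = 0, so ω_n = 14.47 rad/s and ζ = 12/(2·14.47) = 0.4146.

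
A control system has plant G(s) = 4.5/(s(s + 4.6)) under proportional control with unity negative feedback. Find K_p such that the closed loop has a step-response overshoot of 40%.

K_p = 15

From %OS = 100·exp(−πζ/√(1−ζ²)) = 40%, ζ = −ln(0.4)/√(π²+ln²(0.4)) = 0.28.
Characteristic equation s² + 4.6s + 4.5K_p = 0 gives ζ = 4.6/(2√(4.5K_p)).
Setting ζ = 0.28: √(4.5K_p) = 4.6/(2·0.28) = 8.214, so K_p = 67.48/4.5 = 15.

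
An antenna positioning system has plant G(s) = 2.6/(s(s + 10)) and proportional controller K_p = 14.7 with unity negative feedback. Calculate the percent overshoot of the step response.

From 1 + K_pG(s) = 0: s² + 10s + 38.22 = 0 ⇒ ω_n = 6.182, ζ = 0.8088.
%OS = 100·exp(−πζ/√(1−ζ²)) = 100·exp(−π·0.8088/√0.3459) = 1.33%.

1.33%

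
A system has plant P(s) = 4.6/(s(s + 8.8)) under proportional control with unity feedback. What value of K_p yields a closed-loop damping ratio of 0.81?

Closed-loop characteristic equation: s² + 8.8s + K_p·4.6 = 0.
So ω_n = √(4.6K_p) and 2ζω_n = 8.8, giving ζ = 8.8/(2√(4.6K_p)).
Setting ζ = 0.81: √(4.6K_p) = 8.8/(2·0.81) = 5.432, so K_p = 29.51/4.6 = 6.41.

K_p = 6.41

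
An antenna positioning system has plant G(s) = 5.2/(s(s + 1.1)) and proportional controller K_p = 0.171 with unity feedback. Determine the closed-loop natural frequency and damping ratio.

The closed-loop denominator is s(s+1.1) + 0.171·5.2 = s² + 1.1s + 0.8892.
So ω_n² = 0.8892 ⇒ ω_n = 0.943 rad/s, and ζ = 1.1/(2ω_n) = 0.583.

ω_n = 0.943 rad/s, ζ = 0.583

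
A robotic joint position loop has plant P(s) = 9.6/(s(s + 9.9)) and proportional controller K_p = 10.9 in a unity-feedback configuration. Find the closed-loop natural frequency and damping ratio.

ω_n = 10.2 rad/s, ζ = 0.484

With unity feedback the closed-loop characteristic equation is s² + 9.9s + 10.9·9.6 = s² + 9.9s + 104.6 = 0.
Matching s² + 2ζω_n s + ω_n²: ω_n = √104.6 = 10.23 rad/s and 2ζω_n = 9.9, so ζ = 9.9/(2·10.23) = 0.484.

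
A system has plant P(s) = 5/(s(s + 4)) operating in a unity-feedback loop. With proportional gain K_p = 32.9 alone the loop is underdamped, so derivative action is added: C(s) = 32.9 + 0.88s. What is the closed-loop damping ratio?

Forward path: (32.9 + 0.88s)·5/(s(s+4)). The closed-loop characteristic equation is s² + (4 + 5·0.88)s + 5·32.9 = 0.
That is s² + 8.4s + 164.5 = 0, so ω_n = 12.83 rad/s and ζ = 8.4/(2·12.83) = 0.3275.

ζ = 0.327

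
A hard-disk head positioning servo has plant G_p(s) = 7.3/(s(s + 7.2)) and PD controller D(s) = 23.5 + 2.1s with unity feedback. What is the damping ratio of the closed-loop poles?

Forward path: (23.5 + 2.1s)·7.3/(s(s+7.2)). The closed-loop characteristic equation is s² + (7.2 + 7.3·2.1)s + 7.3·23.5 = 0.
That is s² + 22.53s + 171.5 = 0, so ω_n = 13.1 rad/s and ζ = 22.53/(2·13.1) = 0.8601.

ζ = 0.86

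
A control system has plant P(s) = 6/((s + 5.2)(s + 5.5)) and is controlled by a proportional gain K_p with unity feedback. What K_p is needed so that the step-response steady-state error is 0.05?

K_p = 90.6

Steady-state error for a unit step on this type-0 loop is 1/(1 + K_p·P(0)).
P(0) = 0.2098. Require 1/(1 + K_p·0.2098) = 0.05, so 1 + 0.2098·K_p = 20.
K_p = (20 − 1)/0.2098 = 90.6.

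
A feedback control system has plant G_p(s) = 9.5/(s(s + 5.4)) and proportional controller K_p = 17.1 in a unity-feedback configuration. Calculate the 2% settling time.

T_s ≈ 1.48 s

The closed-loop denominator s² + 5.4s + 162.5 gives ω_n = √162.5 = 12.75 and ζ = 5.4/(2ω_n) = 0.2118.
2% settling time T_s ≈ 4/(ζω_n) = 4/2.7 = 1.48 s.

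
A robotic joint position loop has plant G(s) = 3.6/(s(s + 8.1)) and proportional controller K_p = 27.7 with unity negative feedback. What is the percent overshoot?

24.8%

The closed-loop denominator s² + 8.1s + 99.72 gives ω_n = √99.72 = 9.986 and ζ = 8.1/(2ω_n) = 0.4056.
%OS = 100·exp(−πζ/√(1−ζ²)) = 100·exp(−π·0.4056/√0.8355) = 24.8%.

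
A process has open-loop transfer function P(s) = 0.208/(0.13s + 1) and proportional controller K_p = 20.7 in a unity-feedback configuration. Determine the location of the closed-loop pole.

Closed loop: T(s) = K_p·P/(1+K_p·P) = 4.306/(0.13s + 1 + 4.306), with pole at s = −(1 + 4.306)/0.13 = −40.81.

s = -40.81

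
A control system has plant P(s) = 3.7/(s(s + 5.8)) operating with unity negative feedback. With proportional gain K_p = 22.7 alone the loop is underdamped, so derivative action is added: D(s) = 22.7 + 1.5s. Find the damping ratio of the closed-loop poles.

ζ = 0.619

Forward path: (22.7 + 1.5s)·3.7/(s(s+5.8)). The closed-loop characteristic equation is s² + (5.8 + 3.7·1.5)s + 3.7·22.7 = 0.
That is s² + 11.35s + 83.99 = 0, so ω_n = 9.165 rad/s and ζ = 11.35/(2·9.165) = 0.6192.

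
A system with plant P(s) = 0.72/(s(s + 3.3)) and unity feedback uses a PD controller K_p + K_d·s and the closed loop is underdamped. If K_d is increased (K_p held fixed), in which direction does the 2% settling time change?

decrease

Characteristic equation s² + (3.3 + 0.72K_d)s + 0.72K_p = 0: raising K_d increases ζω_n = (3.3+0.72K_d)/2 while the loop stays underdamped, so T_s ≈ 4/(ζω_n) decreases.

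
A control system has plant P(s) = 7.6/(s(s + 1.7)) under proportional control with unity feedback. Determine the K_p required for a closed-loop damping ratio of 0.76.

Closed-loop characteristic equation: s² + 1.7s + K_p·7.6 = 0.
So ω_n = √(7.6K_p) and 2ζω_n = 1.7, giving ζ = 1.7/(2√(7.6K_p)).
Setting ζ = 0.76: √(7.6K_p) = 1.7/(2·0.76) = 1.118, so K_p = 1.251/7.6 = 0.165.

K_p = 0.165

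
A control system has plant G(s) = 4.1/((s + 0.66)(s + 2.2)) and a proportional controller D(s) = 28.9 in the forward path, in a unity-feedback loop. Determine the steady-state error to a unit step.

0.0121

The loop is type 0. Static position error constant K_pos = D(0)·G(0) = 28.9·2.824 = 81.6.
Steady-state error to a unit step: e_ss = 1/(1+K_pos) = 1/82.6 = 0.0121.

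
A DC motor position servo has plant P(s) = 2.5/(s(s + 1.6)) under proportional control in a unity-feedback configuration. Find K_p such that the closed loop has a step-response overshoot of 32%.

From %OS = 100·exp(−πζ/√(1−ζ²)) = 32%, ζ = −ln(0.32)/√(π²+ln²(0.32)) = 0.341.
Characteristic equation s² + 1.6s + 2.5K_p = 0 gives ζ = 1.6/(2√(2.5K_p)).
Setting ζ = 0.341: √(2.5K_p) = 1.6/(2·0.341) = 2.346, so K_p = 5.505/2.5 = 2.2.

K_p = 2.2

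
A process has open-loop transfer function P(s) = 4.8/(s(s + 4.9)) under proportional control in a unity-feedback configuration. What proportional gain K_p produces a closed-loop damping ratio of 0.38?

Closed-loop characteristic equation: s² + 4.9s + K_p·4.8 = 0.
So ω_n = √(4.8K_p) and 2ζω_n = 4.9, giving ζ = 4.9/(2√(4.8K_p)).
Setting ζ = 0.38: √(4.8K_p) = 4.9/(2·0.38) = 6.447, so K_p = 41.57/4.8 = 8.66.

K_p = 8.66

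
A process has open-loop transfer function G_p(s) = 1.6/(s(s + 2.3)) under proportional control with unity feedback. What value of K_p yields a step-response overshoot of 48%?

From %OS = 100·exp(−πζ/√(1−ζ²)) = 48%, ζ = −ln(0.48)/√(π²+ln²(0.48)) = 0.2275.
Characteristic equation s² + 2.3s + 1.6K_p = 0 gives ζ = 2.3/(2√(1.6K_p)).
Setting ζ = 0.2275: √(1.6K_p) = 2.3/(2·0.2275) = 5.055, so K_p = 25.55/1.6 = 16.

K_p = 16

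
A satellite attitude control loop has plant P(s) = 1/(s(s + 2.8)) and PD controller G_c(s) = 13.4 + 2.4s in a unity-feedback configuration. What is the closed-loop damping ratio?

Forward path: (13.4 + 2.4s)·1/(s(s+2.8)). The closed-loop characteristic equation is s² + (2.8 + 1·2.4)s + 1·13.4 = 0.
That is s² + 5.2s + 13.4 = 0, so ω_n = 3.661 rad/s and ζ = 5.2/(2·3.661) = 0.7103.

ζ = 0.71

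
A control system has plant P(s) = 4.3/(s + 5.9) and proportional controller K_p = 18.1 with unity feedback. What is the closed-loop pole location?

s = -83.73

Closed-loop transfer function: T(s) = K_p·P(s)/(1 + K_p·P(s)) = 77.83/(s + 5.9 + 77.83) = 77.83/(s + 83.73).
The closed-loop pole is at s = −83.73.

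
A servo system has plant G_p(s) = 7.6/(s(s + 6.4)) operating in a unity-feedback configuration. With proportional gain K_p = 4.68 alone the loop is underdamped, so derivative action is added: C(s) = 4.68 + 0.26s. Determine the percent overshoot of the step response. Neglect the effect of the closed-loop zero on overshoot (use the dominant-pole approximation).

Forward path: (4.68 + 0.26s)·7.6/(s(s+6.4)). The closed-loop characteristic equation is s² + (6.4 + 7.6·0.26)s + 7.6·4.68 = 0.
That is s² + 8.376s + 35.57 = 0, so ω_n = 5.964 rad/s and ζ = 8.376/(2·5.964) = 0.7022.
%OS = 100·exp(−πζ/√(1−ζ²)) = 4.51%.

4.51%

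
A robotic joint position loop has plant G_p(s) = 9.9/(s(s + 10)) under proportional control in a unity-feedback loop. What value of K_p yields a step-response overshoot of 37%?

From %OS = 100·exp(−πζ/√(1−ζ²)) = 37%, ζ = −ln(0.37)/√(π²+ln²(0.37)) = 0.3017.
Characteristic equation s² + 10s + 9.9K_p = 0 gives ζ = 10/(2√(9.9K_p)).
Setting ζ = 0.3017: √(9.9K_p) = 10/(2·0.3017) = 16.57, so K_p = 274.6/9.9 = 27.7.

K_p = 27.7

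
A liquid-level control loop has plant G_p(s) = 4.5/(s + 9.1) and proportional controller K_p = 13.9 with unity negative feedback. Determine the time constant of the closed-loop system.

Closed-loop transfer function: T(s) = K_p·G_p(s)/(1 + K_p·G_p(s)) = 62.55/(s + 9.1 + 62.55) = 62.55/(s + 71.65).
Time constant τ = 1/71.65 = 0.014 s.

τ = 0.014 s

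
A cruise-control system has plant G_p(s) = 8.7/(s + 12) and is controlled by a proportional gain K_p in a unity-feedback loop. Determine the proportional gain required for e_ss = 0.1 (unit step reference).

For a type-0 loop with proportional control, e_ss = 1/(1 + K_p·G_p(0)).
G_p(0) = 0.725. Require 1/(1 + K_p·0.725) = 0.1, so 1 + 0.725·K_p = 10.
K_p = (10 − 1)/0.725 = 12.4.

K_p = 12.4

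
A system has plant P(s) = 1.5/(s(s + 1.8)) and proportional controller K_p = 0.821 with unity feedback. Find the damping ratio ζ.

The closed-loop denominator is s(s+1.8) + 0.821·1.5 = s² + 1.8s + 1.232.
So ω_n² = 1.232 ⇒ ω_n = 1.11 rad/s, and ζ = 1.8/(2ω_n) = 0.811.

ζ = 0.811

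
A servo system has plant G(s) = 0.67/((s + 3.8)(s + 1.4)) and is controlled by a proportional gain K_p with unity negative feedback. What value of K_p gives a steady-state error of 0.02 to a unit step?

K_p = 389

Steady-state error for a unit step on this type-0 loop is 1/(1 + K_p·G(0)).
G(0) = 0.1259. Require 1/(1 + K_p·0.1259) = 0.02, so 1 + 0.1259·K_p = 50.
K_p = (50 − 1)/0.1259 = 389.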